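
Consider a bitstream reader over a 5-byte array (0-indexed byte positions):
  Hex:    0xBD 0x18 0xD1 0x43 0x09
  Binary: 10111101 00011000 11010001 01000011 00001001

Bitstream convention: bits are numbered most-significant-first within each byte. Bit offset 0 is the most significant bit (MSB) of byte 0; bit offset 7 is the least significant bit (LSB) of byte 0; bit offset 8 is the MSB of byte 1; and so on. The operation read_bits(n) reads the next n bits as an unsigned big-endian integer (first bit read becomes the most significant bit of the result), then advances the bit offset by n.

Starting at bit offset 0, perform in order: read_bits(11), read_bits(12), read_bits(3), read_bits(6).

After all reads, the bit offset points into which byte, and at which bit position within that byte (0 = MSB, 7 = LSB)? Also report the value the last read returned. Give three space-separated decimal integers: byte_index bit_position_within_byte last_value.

Answer: 4 0 3

Derivation:
Read 1: bits[0:11] width=11 -> value=1512 (bin 10111101000); offset now 11 = byte 1 bit 3; 29 bits remain
Read 2: bits[11:23] width=12 -> value=3176 (bin 110001101000); offset now 23 = byte 2 bit 7; 17 bits remain
Read 3: bits[23:26] width=3 -> value=5 (bin 101); offset now 26 = byte 3 bit 2; 14 bits remain
Read 4: bits[26:32] width=6 -> value=3 (bin 000011); offset now 32 = byte 4 bit 0; 8 bits remain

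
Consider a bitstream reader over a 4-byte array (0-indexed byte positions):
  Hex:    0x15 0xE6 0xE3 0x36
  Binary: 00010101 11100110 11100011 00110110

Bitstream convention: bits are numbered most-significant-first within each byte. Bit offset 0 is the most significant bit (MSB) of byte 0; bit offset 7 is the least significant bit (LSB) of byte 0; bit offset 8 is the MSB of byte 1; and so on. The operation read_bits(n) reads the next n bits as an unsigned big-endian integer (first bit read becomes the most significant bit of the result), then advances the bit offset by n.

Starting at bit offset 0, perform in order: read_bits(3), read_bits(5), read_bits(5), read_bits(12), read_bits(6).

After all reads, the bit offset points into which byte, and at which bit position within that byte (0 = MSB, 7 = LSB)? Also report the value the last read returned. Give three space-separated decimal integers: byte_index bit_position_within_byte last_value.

Answer: 3 7 27

Derivation:
Read 1: bits[0:3] width=3 -> value=0 (bin 000); offset now 3 = byte 0 bit 3; 29 bits remain
Read 2: bits[3:8] width=5 -> value=21 (bin 10101); offset now 8 = byte 1 bit 0; 24 bits remain
Read 3: bits[8:13] width=5 -> value=28 (bin 11100); offset now 13 = byte 1 bit 5; 19 bits remain
Read 4: bits[13:25] width=12 -> value=3526 (bin 110111000110); offset now 25 = byte 3 bit 1; 7 bits remain
Read 5: bits[25:31] width=6 -> value=27 (bin 011011); offset now 31 = byte 3 bit 7; 1 bits remain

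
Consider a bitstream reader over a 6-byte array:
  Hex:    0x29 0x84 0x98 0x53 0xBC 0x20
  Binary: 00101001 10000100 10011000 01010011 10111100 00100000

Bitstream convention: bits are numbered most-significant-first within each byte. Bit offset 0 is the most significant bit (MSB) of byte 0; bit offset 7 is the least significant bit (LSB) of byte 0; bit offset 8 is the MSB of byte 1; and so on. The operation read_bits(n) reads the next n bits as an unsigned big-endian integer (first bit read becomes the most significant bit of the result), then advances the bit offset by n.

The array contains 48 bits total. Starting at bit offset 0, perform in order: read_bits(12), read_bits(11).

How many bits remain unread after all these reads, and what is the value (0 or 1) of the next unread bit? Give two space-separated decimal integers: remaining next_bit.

Answer: 25 0

Derivation:
Read 1: bits[0:12] width=12 -> value=664 (bin 001010011000); offset now 12 = byte 1 bit 4; 36 bits remain
Read 2: bits[12:23] width=11 -> value=588 (bin 01001001100); offset now 23 = byte 2 bit 7; 25 bits remain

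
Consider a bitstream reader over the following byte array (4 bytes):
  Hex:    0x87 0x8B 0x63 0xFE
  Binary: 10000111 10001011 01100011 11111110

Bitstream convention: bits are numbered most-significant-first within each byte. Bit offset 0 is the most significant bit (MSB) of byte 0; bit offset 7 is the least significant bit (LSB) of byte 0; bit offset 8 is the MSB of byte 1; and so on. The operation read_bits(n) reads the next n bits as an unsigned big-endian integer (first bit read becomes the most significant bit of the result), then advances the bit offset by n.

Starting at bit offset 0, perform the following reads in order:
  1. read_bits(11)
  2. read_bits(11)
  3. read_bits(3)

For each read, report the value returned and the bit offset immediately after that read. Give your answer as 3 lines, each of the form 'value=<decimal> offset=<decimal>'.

Read 1: bits[0:11] width=11 -> value=1084 (bin 10000111100); offset now 11 = byte 1 bit 3; 21 bits remain
Read 2: bits[11:22] width=11 -> value=728 (bin 01011011000); offset now 22 = byte 2 bit 6; 10 bits remain
Read 3: bits[22:25] width=3 -> value=7 (bin 111); offset now 25 = byte 3 bit 1; 7 bits remain

Answer: value=1084 offset=11
value=728 offset=22
value=7 offset=25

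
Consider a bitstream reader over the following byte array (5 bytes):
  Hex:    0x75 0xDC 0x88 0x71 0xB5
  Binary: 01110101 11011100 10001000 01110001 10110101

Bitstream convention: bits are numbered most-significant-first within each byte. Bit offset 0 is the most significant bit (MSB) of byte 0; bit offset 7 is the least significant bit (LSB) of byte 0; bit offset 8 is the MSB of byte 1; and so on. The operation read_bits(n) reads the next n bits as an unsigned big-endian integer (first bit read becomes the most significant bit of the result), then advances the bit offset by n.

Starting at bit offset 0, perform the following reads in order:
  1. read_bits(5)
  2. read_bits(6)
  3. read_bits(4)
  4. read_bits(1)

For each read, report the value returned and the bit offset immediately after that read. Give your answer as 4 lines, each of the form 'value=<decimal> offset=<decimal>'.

Read 1: bits[0:5] width=5 -> value=14 (bin 01110); offset now 5 = byte 0 bit 5; 35 bits remain
Read 2: bits[5:11] width=6 -> value=46 (bin 101110); offset now 11 = byte 1 bit 3; 29 bits remain
Read 3: bits[11:15] width=4 -> value=14 (bin 1110); offset now 15 = byte 1 bit 7; 25 bits remain
Read 4: bits[15:16] width=1 -> value=0 (bin 0); offset now 16 = byte 2 bit 0; 24 bits remain

Answer: value=14 offset=5
value=46 offset=11
value=14 offset=15
value=0 offset=16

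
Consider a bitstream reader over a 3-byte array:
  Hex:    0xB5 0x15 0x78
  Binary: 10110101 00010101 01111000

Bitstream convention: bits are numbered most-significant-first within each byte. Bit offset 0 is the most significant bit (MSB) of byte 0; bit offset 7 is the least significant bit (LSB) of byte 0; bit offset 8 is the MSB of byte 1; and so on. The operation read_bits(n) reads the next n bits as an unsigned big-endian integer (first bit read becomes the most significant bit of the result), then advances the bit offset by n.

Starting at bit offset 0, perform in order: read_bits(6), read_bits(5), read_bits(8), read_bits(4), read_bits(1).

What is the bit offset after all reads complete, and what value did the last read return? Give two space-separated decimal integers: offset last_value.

Read 1: bits[0:6] width=6 -> value=45 (bin 101101); offset now 6 = byte 0 bit 6; 18 bits remain
Read 2: bits[6:11] width=5 -> value=8 (bin 01000); offset now 11 = byte 1 bit 3; 13 bits remain
Read 3: bits[11:19] width=8 -> value=171 (bin 10101011); offset now 19 = byte 2 bit 3; 5 bits remain
Read 4: bits[19:23] width=4 -> value=12 (bin 1100); offset now 23 = byte 2 bit 7; 1 bits remain
Read 5: bits[23:24] width=1 -> value=0 (bin 0); offset now 24 = byte 3 bit 0; 0 bits remain

Answer: 24 0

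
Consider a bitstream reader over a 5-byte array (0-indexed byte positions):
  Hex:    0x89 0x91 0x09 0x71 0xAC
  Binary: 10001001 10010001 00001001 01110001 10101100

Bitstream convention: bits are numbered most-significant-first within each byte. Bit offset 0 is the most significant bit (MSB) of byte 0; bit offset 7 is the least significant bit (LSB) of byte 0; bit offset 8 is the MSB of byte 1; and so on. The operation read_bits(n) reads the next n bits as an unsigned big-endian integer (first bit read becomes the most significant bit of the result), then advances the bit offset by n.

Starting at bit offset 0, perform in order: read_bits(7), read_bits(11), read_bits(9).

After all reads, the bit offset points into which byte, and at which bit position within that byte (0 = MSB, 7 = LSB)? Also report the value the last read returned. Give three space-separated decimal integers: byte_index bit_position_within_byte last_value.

Answer: 3 3 75

Derivation:
Read 1: bits[0:7] width=7 -> value=68 (bin 1000100); offset now 7 = byte 0 bit 7; 33 bits remain
Read 2: bits[7:18] width=11 -> value=1604 (bin 11001000100); offset now 18 = byte 2 bit 2; 22 bits remain
Read 3: bits[18:27] width=9 -> value=75 (bin 001001011); offset now 27 = byte 3 bit 3; 13 bits remain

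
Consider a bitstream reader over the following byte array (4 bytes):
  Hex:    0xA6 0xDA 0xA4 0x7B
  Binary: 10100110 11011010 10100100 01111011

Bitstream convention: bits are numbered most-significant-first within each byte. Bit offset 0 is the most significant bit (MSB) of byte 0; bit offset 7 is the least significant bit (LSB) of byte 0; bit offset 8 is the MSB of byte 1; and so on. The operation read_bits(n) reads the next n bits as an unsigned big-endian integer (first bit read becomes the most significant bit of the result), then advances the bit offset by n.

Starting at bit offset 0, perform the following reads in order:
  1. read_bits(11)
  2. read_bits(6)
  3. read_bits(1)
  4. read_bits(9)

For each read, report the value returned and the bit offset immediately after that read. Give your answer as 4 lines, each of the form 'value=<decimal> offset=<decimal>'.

Read 1: bits[0:11] width=11 -> value=1334 (bin 10100110110); offset now 11 = byte 1 bit 3; 21 bits remain
Read 2: bits[11:17] width=6 -> value=53 (bin 110101); offset now 17 = byte 2 bit 1; 15 bits remain
Read 3: bits[17:18] width=1 -> value=0 (bin 0); offset now 18 = byte 2 bit 2; 14 bits remain
Read 4: bits[18:27] width=9 -> value=291 (bin 100100011); offset now 27 = byte 3 bit 3; 5 bits remain

Answer: value=1334 offset=11
value=53 offset=17
value=0 offset=18
value=291 offset=27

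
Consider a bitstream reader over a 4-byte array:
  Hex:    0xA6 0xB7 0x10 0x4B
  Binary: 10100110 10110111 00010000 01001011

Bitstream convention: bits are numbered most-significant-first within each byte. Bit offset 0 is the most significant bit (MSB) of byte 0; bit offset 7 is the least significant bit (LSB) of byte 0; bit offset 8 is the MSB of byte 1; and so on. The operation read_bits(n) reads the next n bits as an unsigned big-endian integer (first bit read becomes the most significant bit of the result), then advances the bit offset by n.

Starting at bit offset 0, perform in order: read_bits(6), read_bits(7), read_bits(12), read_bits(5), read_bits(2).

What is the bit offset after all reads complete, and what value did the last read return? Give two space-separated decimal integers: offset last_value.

Answer: 32 3

Derivation:
Read 1: bits[0:6] width=6 -> value=41 (bin 101001); offset now 6 = byte 0 bit 6; 26 bits remain
Read 2: bits[6:13] width=7 -> value=86 (bin 1010110); offset now 13 = byte 1 bit 5; 19 bits remain
Read 3: bits[13:25] width=12 -> value=3616 (bin 111000100000); offset now 25 = byte 3 bit 1; 7 bits remain
Read 4: bits[25:30] width=5 -> value=18 (bin 10010); offset now 30 = byte 3 bit 6; 2 bits remain
Read 5: bits[30:32] width=2 -> value=3 (bin 11); offset now 32 = byte 4 bit 0; 0 bits remain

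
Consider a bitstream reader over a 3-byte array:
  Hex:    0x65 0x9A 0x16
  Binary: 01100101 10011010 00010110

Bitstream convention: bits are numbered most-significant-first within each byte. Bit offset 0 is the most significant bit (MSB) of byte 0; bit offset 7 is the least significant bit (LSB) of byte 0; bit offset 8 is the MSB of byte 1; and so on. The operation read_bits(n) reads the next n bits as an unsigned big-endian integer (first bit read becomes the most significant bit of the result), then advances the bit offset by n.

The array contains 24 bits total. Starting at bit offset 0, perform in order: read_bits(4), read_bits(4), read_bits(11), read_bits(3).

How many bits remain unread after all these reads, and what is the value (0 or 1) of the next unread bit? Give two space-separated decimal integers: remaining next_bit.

Answer: 2 1

Derivation:
Read 1: bits[0:4] width=4 -> value=6 (bin 0110); offset now 4 = byte 0 bit 4; 20 bits remain
Read 2: bits[4:8] width=4 -> value=5 (bin 0101); offset now 8 = byte 1 bit 0; 16 bits remain
Read 3: bits[8:19] width=11 -> value=1232 (bin 10011010000); offset now 19 = byte 2 bit 3; 5 bits remain
Read 4: bits[19:22] width=3 -> value=5 (bin 101); offset now 22 = byte 2 bit 6; 2 bits remain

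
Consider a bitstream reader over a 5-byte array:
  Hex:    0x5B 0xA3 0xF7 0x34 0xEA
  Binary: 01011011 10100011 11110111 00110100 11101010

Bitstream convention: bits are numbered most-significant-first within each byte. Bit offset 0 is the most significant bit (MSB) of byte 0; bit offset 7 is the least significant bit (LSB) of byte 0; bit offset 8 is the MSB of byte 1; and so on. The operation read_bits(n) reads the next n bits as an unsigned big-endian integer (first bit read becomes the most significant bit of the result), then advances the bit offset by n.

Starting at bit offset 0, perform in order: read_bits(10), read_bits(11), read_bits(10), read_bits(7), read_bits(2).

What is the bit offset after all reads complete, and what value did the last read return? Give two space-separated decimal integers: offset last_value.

Answer: 40 2

Derivation:
Read 1: bits[0:10] width=10 -> value=366 (bin 0101101110); offset now 10 = byte 1 bit 2; 30 bits remain
Read 2: bits[10:21] width=11 -> value=1150 (bin 10001111110); offset now 21 = byte 2 bit 5; 19 bits remain
Read 3: bits[21:31] width=10 -> value=922 (bin 1110011010); offset now 31 = byte 3 bit 7; 9 bits remain
Read 4: bits[31:38] width=7 -> value=58 (bin 0111010); offset now 38 = byte 4 bit 6; 2 bits remain
Read 5: bits[38:40] width=2 -> value=2 (bin 10); offset now 40 = byte 5 bit 0; 0 bits remain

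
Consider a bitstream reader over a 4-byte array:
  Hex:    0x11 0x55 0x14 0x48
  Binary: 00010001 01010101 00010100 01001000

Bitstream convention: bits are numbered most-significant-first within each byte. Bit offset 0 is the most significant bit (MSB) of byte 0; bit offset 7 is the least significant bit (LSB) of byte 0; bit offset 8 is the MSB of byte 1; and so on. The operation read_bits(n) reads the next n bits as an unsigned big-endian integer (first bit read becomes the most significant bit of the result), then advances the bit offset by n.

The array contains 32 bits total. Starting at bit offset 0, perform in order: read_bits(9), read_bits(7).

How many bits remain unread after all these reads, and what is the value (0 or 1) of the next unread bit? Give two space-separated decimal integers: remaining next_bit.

Read 1: bits[0:9] width=9 -> value=34 (bin 000100010); offset now 9 = byte 1 bit 1; 23 bits remain
Read 2: bits[9:16] width=7 -> value=85 (bin 1010101); offset now 16 = byte 2 bit 0; 16 bits remain

Answer: 16 0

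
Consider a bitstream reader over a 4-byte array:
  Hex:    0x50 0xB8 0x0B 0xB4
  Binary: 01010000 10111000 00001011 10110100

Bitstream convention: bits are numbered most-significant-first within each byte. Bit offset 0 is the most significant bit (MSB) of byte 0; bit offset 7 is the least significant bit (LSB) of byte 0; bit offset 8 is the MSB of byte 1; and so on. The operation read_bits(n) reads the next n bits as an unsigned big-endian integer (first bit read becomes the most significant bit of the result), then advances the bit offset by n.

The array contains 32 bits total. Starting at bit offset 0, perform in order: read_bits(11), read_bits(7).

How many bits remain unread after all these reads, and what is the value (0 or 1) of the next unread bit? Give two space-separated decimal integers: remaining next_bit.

Answer: 14 0

Derivation:
Read 1: bits[0:11] width=11 -> value=645 (bin 01010000101); offset now 11 = byte 1 bit 3; 21 bits remain
Read 2: bits[11:18] width=7 -> value=96 (bin 1100000); offset now 18 = byte 2 bit 2; 14 bits remain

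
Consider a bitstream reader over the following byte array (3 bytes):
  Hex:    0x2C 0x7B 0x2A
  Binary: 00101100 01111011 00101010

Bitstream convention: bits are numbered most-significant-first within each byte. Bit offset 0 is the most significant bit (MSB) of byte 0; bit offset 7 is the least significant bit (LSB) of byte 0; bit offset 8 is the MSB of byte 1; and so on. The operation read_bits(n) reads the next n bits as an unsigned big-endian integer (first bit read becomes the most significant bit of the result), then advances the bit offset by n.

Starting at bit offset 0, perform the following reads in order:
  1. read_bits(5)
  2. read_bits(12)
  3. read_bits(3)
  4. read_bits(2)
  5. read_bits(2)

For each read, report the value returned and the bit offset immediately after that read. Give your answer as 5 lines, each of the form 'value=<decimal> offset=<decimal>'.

Read 1: bits[0:5] width=5 -> value=5 (bin 00101); offset now 5 = byte 0 bit 5; 19 bits remain
Read 2: bits[5:17] width=12 -> value=2294 (bin 100011110110); offset now 17 = byte 2 bit 1; 7 bits remain
Read 3: bits[17:20] width=3 -> value=2 (bin 010); offset now 20 = byte 2 bit 4; 4 bits remain
Read 4: bits[20:22] width=2 -> value=2 (bin 10); offset now 22 = byte 2 bit 6; 2 bits remain
Read 5: bits[22:24] width=2 -> value=2 (bin 10); offset now 24 = byte 3 bit 0; 0 bits remain

Answer: value=5 offset=5
value=2294 offset=17
value=2 offset=20
value=2 offset=22
value=2 offset=24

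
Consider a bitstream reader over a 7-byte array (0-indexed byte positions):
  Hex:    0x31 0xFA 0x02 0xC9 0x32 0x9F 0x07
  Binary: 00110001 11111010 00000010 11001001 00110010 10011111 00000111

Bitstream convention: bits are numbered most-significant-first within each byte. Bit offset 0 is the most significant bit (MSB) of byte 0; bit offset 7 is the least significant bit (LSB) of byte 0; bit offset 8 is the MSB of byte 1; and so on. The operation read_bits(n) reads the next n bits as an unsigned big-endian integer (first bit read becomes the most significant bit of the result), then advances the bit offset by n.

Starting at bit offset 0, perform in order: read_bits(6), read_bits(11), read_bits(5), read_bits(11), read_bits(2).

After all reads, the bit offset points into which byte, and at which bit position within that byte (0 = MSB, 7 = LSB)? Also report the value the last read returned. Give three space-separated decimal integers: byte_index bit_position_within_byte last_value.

Answer: 4 3 1

Derivation:
Read 1: bits[0:6] width=6 -> value=12 (bin 001100); offset now 6 = byte 0 bit 6; 50 bits remain
Read 2: bits[6:17] width=11 -> value=1012 (bin 01111110100); offset now 17 = byte 2 bit 1; 39 bits remain
Read 3: bits[17:22] width=5 -> value=0 (bin 00000); offset now 22 = byte 2 bit 6; 34 bits remain
Read 4: bits[22:33] width=11 -> value=1426 (bin 10110010010); offset now 33 = byte 4 bit 1; 23 bits remain
Read 5: bits[33:35] width=2 -> value=1 (bin 01); offset now 35 = byte 4 bit 3; 21 bits remain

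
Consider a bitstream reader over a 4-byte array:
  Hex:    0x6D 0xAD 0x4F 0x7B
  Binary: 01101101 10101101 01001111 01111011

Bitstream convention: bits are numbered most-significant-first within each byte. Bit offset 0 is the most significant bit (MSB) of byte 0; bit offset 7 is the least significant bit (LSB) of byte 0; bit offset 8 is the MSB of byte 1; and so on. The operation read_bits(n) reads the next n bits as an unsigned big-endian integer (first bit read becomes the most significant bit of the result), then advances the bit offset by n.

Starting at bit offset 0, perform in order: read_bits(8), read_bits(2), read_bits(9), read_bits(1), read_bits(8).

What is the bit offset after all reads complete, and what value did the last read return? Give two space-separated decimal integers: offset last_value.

Read 1: bits[0:8] width=8 -> value=109 (bin 01101101); offset now 8 = byte 1 bit 0; 24 bits remain
Read 2: bits[8:10] width=2 -> value=2 (bin 10); offset now 10 = byte 1 bit 2; 22 bits remain
Read 3: bits[10:19] width=9 -> value=362 (bin 101101010); offset now 19 = byte 2 bit 3; 13 bits remain
Read 4: bits[19:20] width=1 -> value=0 (bin 0); offset now 20 = byte 2 bit 4; 12 bits remain
Read 5: bits[20:28] width=8 -> value=247 (bin 11110111); offset now 28 = byte 3 bit 4; 4 bits remain

Answer: 28 247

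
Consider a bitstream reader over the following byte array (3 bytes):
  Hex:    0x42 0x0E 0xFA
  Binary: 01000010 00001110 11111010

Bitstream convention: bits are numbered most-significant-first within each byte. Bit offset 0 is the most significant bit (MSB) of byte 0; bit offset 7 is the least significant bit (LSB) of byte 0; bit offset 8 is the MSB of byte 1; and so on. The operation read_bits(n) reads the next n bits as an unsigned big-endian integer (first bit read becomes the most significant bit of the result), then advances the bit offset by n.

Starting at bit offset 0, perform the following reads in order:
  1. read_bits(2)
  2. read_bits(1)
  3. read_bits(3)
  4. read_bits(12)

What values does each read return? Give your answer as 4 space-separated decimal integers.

Answer: 1 0 0 2107

Derivation:
Read 1: bits[0:2] width=2 -> value=1 (bin 01); offset now 2 = byte 0 bit 2; 22 bits remain
Read 2: bits[2:3] width=1 -> value=0 (bin 0); offset now 3 = byte 0 bit 3; 21 bits remain
Read 3: bits[3:6] width=3 -> value=0 (bin 000); offset now 6 = byte 0 bit 6; 18 bits remain
Read 4: bits[6:18] width=12 -> value=2107 (bin 100000111011); offset now 18 = byte 2 bit 2; 6 bits remain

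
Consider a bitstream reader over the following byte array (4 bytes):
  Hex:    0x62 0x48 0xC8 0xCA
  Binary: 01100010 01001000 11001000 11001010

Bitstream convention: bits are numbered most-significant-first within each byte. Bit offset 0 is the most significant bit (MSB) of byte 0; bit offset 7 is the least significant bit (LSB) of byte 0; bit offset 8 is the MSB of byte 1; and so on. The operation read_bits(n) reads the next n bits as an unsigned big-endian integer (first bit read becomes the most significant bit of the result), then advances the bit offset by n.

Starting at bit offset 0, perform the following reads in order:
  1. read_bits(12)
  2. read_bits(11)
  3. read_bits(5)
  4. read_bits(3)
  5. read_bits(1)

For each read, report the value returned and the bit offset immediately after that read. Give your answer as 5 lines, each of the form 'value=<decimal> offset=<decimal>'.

Read 1: bits[0:12] width=12 -> value=1572 (bin 011000100100); offset now 12 = byte 1 bit 4; 20 bits remain
Read 2: bits[12:23] width=11 -> value=1124 (bin 10001100100); offset now 23 = byte 2 bit 7; 9 bits remain
Read 3: bits[23:28] width=5 -> value=12 (bin 01100); offset now 28 = byte 3 bit 4; 4 bits remain
Read 4: bits[28:31] width=3 -> value=5 (bin 101); offset now 31 = byte 3 bit 7; 1 bits remain
Read 5: bits[31:32] width=1 -> value=0 (bin 0); offset now 32 = byte 4 bit 0; 0 bits remain

Answer: value=1572 offset=12
value=1124 offset=23
value=12 offset=28
value=5 offset=31
value=0 offset=32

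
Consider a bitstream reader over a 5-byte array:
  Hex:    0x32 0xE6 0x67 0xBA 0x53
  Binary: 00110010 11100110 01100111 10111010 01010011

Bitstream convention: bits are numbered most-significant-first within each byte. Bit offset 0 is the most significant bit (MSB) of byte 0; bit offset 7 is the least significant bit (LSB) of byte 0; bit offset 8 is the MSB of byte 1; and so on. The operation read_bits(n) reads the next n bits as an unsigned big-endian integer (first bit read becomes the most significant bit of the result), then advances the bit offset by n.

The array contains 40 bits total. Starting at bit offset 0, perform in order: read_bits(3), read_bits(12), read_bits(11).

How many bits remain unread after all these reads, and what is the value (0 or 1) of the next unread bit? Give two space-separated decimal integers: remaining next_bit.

Answer: 14 1

Derivation:
Read 1: bits[0:3] width=3 -> value=1 (bin 001); offset now 3 = byte 0 bit 3; 37 bits remain
Read 2: bits[3:15] width=12 -> value=2419 (bin 100101110011); offset now 15 = byte 1 bit 7; 25 bits remain
Read 3: bits[15:26] width=11 -> value=414 (bin 00110011110); offset now 26 = byte 3 bit 2; 14 bits remain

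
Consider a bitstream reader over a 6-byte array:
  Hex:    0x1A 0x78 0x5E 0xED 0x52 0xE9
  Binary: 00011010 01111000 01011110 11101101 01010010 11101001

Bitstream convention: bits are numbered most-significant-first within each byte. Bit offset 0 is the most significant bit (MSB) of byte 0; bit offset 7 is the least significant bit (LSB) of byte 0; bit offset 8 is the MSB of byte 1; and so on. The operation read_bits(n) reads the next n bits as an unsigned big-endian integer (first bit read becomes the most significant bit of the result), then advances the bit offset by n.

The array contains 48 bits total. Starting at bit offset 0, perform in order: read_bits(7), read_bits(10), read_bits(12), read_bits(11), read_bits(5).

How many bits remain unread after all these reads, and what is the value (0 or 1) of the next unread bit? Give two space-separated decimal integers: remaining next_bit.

Answer: 3 0

Derivation:
Read 1: bits[0:7] width=7 -> value=13 (bin 0001101); offset now 7 = byte 0 bit 7; 41 bits remain
Read 2: bits[7:17] width=10 -> value=240 (bin 0011110000); offset now 17 = byte 2 bit 1; 31 bits remain
Read 3: bits[17:29] width=12 -> value=3037 (bin 101111011101); offset now 29 = byte 3 bit 5; 19 bits remain
Read 4: bits[29:40] width=11 -> value=1362 (bin 10101010010); offset now 40 = byte 5 bit 0; 8 bits remain
Read 5: bits[40:45] width=5 -> value=29 (bin 11101); offset now 45 = byte 5 bit 5; 3 bits remain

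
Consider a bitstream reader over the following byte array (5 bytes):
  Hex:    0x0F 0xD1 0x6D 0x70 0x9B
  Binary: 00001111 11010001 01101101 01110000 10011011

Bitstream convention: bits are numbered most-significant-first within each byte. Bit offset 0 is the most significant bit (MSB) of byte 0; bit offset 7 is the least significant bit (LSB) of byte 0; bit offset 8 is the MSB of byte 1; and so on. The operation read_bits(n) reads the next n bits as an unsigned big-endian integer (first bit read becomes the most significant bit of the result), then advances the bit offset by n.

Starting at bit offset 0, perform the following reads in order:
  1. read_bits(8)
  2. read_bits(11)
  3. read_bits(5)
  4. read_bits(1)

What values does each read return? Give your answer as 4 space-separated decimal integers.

Answer: 15 1675 13 0

Derivation:
Read 1: bits[0:8] width=8 -> value=15 (bin 00001111); offset now 8 = byte 1 bit 0; 32 bits remain
Read 2: bits[8:19] width=11 -> value=1675 (bin 11010001011); offset now 19 = byte 2 bit 3; 21 bits remain
Read 3: bits[19:24] width=5 -> value=13 (bin 01101); offset now 24 = byte 3 bit 0; 16 bits remain
Read 4: bits[24:25] width=1 -> value=0 (bin 0); offset now 25 = byte 3 bit 1; 15 bits remain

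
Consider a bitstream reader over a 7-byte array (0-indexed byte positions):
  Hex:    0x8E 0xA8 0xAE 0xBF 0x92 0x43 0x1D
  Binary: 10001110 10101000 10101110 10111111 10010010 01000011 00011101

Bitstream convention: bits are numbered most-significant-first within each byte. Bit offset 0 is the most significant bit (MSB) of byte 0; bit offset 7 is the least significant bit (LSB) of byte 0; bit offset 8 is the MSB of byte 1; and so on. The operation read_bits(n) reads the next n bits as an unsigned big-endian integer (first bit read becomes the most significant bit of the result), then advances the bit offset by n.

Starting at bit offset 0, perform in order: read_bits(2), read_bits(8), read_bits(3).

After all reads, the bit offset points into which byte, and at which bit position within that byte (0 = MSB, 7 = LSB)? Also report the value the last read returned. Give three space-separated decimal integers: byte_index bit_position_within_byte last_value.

Answer: 1 5 5

Derivation:
Read 1: bits[0:2] width=2 -> value=2 (bin 10); offset now 2 = byte 0 bit 2; 54 bits remain
Read 2: bits[2:10] width=8 -> value=58 (bin 00111010); offset now 10 = byte 1 bit 2; 46 bits remain
Read 3: bits[10:13] width=3 -> value=5 (bin 101); offset now 13 = byte 1 bit 5; 43 bits remain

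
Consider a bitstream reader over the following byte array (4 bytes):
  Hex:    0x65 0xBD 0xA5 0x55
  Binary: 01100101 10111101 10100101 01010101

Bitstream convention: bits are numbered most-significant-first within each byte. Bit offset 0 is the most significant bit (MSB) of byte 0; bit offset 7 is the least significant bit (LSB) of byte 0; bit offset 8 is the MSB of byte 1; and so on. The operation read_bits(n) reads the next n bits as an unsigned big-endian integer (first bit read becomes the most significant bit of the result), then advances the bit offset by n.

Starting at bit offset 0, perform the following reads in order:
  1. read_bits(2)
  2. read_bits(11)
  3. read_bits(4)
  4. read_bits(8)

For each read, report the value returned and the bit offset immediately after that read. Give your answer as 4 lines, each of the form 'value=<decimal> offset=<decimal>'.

Answer: value=1 offset=2
value=1207 offset=13
value=11 offset=17
value=74 offset=25

Derivation:
Read 1: bits[0:2] width=2 -> value=1 (bin 01); offset now 2 = byte 0 bit 2; 30 bits remain
Read 2: bits[2:13] width=11 -> value=1207 (bin 10010110111); offset now 13 = byte 1 bit 5; 19 bits remain
Read 3: bits[13:17] width=4 -> value=11 (bin 1011); offset now 17 = byte 2 bit 1; 15 bits remain
Read 4: bits[17:25] width=8 -> value=74 (bin 01001010); offset now 25 = byte 3 bit 1; 7 bits remain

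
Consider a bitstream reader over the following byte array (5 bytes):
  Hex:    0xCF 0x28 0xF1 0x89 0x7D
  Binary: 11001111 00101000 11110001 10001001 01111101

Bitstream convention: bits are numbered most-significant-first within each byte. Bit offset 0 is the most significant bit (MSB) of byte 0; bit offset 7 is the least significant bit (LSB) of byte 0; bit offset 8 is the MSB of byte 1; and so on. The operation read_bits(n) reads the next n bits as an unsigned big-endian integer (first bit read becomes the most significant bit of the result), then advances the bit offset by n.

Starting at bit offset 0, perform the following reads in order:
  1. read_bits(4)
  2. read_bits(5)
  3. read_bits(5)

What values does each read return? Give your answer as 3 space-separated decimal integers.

Read 1: bits[0:4] width=4 -> value=12 (bin 1100); offset now 4 = byte 0 bit 4; 36 bits remain
Read 2: bits[4:9] width=5 -> value=30 (bin 11110); offset now 9 = byte 1 bit 1; 31 bits remain
Read 3: bits[9:14] width=5 -> value=10 (bin 01010); offset now 14 = byte 1 bit 6; 26 bits remain

Answer: 12 30 10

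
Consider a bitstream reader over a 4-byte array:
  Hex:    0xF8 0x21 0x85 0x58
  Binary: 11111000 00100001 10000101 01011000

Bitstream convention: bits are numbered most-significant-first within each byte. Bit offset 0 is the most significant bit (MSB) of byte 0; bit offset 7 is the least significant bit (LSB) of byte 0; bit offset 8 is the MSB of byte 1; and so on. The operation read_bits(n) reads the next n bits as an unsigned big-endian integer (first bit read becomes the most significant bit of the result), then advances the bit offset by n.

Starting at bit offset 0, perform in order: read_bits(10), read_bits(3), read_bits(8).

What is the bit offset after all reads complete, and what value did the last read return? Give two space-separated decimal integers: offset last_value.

Answer: 21 48

Derivation:
Read 1: bits[0:10] width=10 -> value=992 (bin 1111100000); offset now 10 = byte 1 bit 2; 22 bits remain
Read 2: bits[10:13] width=3 -> value=4 (bin 100); offset now 13 = byte 1 bit 5; 19 bits remain
Read 3: bits[13:21] width=8 -> value=48 (bin 00110000); offset now 21 = byte 2 bit 5; 11 bits remain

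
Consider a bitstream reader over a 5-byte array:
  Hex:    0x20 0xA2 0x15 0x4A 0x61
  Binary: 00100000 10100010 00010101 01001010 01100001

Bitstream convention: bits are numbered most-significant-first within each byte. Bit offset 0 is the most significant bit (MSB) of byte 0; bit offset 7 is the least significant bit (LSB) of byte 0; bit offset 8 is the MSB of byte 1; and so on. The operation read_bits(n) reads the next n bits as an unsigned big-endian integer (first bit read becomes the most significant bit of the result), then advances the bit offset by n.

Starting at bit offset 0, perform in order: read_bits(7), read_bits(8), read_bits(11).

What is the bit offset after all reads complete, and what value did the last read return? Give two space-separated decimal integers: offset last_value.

Read 1: bits[0:7] width=7 -> value=16 (bin 0010000); offset now 7 = byte 0 bit 7; 33 bits remain
Read 2: bits[7:15] width=8 -> value=81 (bin 01010001); offset now 15 = byte 1 bit 7; 25 bits remain
Read 3: bits[15:26] width=11 -> value=85 (bin 00001010101); offset now 26 = byte 3 bit 2; 14 bits remain

Answer: 26 85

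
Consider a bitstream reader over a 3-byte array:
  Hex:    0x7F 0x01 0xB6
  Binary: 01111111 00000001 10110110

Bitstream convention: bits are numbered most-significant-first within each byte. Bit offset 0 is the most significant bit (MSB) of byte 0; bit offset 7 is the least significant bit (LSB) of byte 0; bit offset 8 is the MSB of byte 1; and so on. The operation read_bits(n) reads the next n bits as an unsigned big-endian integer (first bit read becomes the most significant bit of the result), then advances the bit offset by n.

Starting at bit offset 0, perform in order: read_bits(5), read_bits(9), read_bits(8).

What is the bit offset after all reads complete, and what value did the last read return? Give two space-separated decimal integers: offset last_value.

Answer: 22 109

Derivation:
Read 1: bits[0:5] width=5 -> value=15 (bin 01111); offset now 5 = byte 0 bit 5; 19 bits remain
Read 2: bits[5:14] width=9 -> value=448 (bin 111000000); offset now 14 = byte 1 bit 6; 10 bits remain
Read 3: bits[14:22] width=8 -> value=109 (bin 01101101); offset now 22 = byte 2 bit 6; 2 bits remain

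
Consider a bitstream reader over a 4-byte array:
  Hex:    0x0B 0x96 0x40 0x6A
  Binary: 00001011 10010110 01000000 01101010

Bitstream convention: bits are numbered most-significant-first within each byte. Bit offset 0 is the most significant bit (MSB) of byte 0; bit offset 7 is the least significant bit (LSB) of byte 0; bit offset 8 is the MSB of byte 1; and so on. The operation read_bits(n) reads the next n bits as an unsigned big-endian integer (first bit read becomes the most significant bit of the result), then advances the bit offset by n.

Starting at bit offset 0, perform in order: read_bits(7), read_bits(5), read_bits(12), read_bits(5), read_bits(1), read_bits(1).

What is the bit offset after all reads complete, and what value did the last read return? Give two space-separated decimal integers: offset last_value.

Answer: 31 1

Derivation:
Read 1: bits[0:7] width=7 -> value=5 (bin 0000101); offset now 7 = byte 0 bit 7; 25 bits remain
Read 2: bits[7:12] width=5 -> value=25 (bin 11001); offset now 12 = byte 1 bit 4; 20 bits remain
Read 3: bits[12:24] width=12 -> value=1600 (bin 011001000000); offset now 24 = byte 3 bit 0; 8 bits remain
Read 4: bits[24:29] width=5 -> value=13 (bin 01101); offset now 29 = byte 3 bit 5; 3 bits remain
Read 5: bits[29:30] width=1 -> value=0 (bin 0); offset now 30 = byte 3 bit 6; 2 bits remain
Read 6: bits[30:31] width=1 -> value=1 (bin 1); offset now 31 = byte 3 bit 7; 1 bits remain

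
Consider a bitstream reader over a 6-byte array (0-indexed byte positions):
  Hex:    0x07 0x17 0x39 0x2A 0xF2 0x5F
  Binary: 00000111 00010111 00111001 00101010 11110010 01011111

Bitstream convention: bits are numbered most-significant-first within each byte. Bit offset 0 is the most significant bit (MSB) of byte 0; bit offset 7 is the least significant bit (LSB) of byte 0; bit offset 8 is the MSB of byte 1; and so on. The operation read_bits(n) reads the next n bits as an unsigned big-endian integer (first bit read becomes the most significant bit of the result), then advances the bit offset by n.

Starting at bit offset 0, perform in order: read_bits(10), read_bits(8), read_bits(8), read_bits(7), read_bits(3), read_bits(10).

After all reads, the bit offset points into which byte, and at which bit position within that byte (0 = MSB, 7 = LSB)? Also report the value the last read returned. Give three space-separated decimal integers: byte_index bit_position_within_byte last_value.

Answer: 5 6 151

Derivation:
Read 1: bits[0:10] width=10 -> value=28 (bin 0000011100); offset now 10 = byte 1 bit 2; 38 bits remain
Read 2: bits[10:18] width=8 -> value=92 (bin 01011100); offset now 18 = byte 2 bit 2; 30 bits remain
Read 3: bits[18:26] width=8 -> value=228 (bin 11100100); offset now 26 = byte 3 bit 2; 22 bits remain
Read 4: bits[26:33] width=7 -> value=85 (bin 1010101); offset now 33 = byte 4 bit 1; 15 bits remain
Read 5: bits[33:36] width=3 -> value=7 (bin 111); offset now 36 = byte 4 bit 4; 12 bits remain
Read 6: bits[36:46] width=10 -> value=151 (bin 0010010111); offset now 46 = byte 5 bit 6; 2 bits remain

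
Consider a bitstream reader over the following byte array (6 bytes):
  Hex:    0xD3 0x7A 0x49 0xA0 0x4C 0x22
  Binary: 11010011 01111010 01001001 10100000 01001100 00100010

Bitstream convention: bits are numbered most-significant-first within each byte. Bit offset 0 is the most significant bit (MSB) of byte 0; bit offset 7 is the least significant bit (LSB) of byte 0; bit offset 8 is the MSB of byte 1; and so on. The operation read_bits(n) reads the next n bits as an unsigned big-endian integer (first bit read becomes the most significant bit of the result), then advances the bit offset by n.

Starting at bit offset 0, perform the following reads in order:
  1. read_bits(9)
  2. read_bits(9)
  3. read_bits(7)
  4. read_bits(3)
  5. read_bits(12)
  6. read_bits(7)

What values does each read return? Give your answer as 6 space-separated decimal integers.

Answer: 422 489 19 2 76 17

Derivation:
Read 1: bits[0:9] width=9 -> value=422 (bin 110100110); offset now 9 = byte 1 bit 1; 39 bits remain
Read 2: bits[9:18] width=9 -> value=489 (bin 111101001); offset now 18 = byte 2 bit 2; 30 bits remain
Read 3: bits[18:25] width=7 -> value=19 (bin 0010011); offset now 25 = byte 3 bit 1; 23 bits remain
Read 4: bits[25:28] width=3 -> value=2 (bin 010); offset now 28 = byte 3 bit 4; 20 bits remain
Read 5: bits[28:40] width=12 -> value=76 (bin 000001001100); offset now 40 = byte 5 bit 0; 8 bits remain
Read 6: bits[40:47] width=7 -> value=17 (bin 0010001); offset now 47 = byte 5 bit 7; 1 bits remain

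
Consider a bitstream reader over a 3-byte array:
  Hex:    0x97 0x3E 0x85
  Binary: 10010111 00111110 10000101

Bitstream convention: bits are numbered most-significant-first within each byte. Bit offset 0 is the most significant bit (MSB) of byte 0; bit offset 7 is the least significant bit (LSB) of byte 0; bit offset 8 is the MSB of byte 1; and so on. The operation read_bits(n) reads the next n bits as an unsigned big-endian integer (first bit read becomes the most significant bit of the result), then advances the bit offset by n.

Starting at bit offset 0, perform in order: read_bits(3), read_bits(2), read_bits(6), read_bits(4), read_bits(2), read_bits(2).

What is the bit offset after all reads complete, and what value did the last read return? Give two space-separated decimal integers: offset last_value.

Answer: 19 0

Derivation:
Read 1: bits[0:3] width=3 -> value=4 (bin 100); offset now 3 = byte 0 bit 3; 21 bits remain
Read 2: bits[3:5] width=2 -> value=2 (bin 10); offset now 5 = byte 0 bit 5; 19 bits remain
Read 3: bits[5:11] width=6 -> value=57 (bin 111001); offset now 11 = byte 1 bit 3; 13 bits remain
Read 4: bits[11:15] width=4 -> value=15 (bin 1111); offset now 15 = byte 1 bit 7; 9 bits remain
Read 5: bits[15:17] width=2 -> value=1 (bin 01); offset now 17 = byte 2 bit 1; 7 bits remain
Read 6: bits[17:19] width=2 -> value=0 (bin 00); offset now 19 = byte 2 bit 3; 5 bits remain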